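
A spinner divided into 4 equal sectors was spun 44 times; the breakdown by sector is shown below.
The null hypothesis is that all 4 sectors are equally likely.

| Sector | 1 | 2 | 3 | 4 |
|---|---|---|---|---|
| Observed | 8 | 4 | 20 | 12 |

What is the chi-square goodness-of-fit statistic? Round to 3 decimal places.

Under H₀ each category has probability 1/4, so each expected count is 44/4 = 11.
cat         O        E   (O−E)²/E
1           8       11     0.8182
2           4       11     4.4545
3          20       11     7.3636
4          12       11     0.0909
Sum = 12.727

12.727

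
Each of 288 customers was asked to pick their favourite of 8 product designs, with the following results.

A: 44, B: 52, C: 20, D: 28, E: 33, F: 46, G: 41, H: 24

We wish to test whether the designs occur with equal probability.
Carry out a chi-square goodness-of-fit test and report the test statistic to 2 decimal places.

25.50

Under H₀ each category has probability 1/8, so each expected count is 288/8 = 36.
χ² = (44−36)²/36 + (52−36)²/36 + (20−36)²/36 + (28−36)²/36 + (33−36)²/36 + (46−36)²/36 + (41−36)²/36 + (24−36)²/36
   = 1.778 + 7.111 + 7.111 + 1.778 + 0.250 + 2.778 + 0.694 + 4.000
Sum = 25.50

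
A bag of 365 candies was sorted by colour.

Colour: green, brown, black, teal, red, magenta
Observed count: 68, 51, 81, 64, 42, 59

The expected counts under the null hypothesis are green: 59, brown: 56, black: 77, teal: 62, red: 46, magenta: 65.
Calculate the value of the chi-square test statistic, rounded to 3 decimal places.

2.993

χ² = (68−59)²/59 + (51−56)²/56 + (81−77)²/77 + (64−62)²/62 + (42−46)²/46 + (59−65)²/65
   = 1.3729 + 0.4464 + 0.2078 + 0.0645 + 0.3478 + 0.5538
Sum = 2.993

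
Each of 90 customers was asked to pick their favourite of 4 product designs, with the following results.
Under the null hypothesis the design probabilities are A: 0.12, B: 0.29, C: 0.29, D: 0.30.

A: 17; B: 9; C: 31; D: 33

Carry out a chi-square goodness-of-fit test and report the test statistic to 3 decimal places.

17.016

Expected counts E_i = n·p_i: 90×0.12 = 10.8, 90×0.29 = 26.1, 90×0.29 = 26.1, 90×0.30 = 27.
χ² = (17−10.8)²/10.8 + (9−26.1)²/26.1 + (31−26.1)²/26.1 + (33−27)²/27
   = 3.5593 + 11.2034 + 0.9199 + 1.3333
Sum = 17.016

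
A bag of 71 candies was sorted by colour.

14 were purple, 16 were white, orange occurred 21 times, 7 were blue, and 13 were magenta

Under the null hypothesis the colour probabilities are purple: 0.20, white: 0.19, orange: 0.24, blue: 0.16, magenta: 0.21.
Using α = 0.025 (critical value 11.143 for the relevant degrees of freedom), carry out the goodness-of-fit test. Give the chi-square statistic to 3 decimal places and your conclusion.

Expected counts E_i = n·p_i: 71×0.20 = 14.2, 71×0.19 = 13.49, 71×0.24 = 17.04, 71×0.16 = 11.36, 71×0.21 = 14.91.
cat          O        E   (O−E)²/E
purple      14     14.2     0.0028
white       16    13.49     0.4670
orange      21    17.04     0.9203
blue         7    11.36     1.6734
magenta     13    14.91     0.2447
Sum = 3.308
df = 4. Since 3.308 < 11.143, we do not reject H₀.

3.308; do not reject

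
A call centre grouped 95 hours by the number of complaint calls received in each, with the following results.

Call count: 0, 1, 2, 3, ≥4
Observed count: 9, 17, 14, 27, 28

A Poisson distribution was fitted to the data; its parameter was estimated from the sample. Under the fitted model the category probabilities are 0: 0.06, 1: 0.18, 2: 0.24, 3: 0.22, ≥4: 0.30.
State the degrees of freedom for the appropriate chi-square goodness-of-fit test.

3

There are k = 5 categories and 1 parameter estimated from the data, so df = 5 − 1 − 1 = 3.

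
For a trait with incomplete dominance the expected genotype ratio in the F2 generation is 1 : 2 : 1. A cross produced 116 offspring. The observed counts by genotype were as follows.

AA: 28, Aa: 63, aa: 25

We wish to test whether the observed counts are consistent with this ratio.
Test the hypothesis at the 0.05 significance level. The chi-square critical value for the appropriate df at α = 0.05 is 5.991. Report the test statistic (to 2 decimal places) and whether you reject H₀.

1.02; do not reject

Ratio total = 4. Expected counts: 116×1/4 = 29, 116×2/4 = 58, 116×1/4 = 29.
cat         O        E   (O−E)²/E
AA         28       29      0.034
Aa         63       58      0.431
aa         25       29      0.552
Sum = 1.02
df = 2. Since 1.02 < 5.991, we do not reject H₀.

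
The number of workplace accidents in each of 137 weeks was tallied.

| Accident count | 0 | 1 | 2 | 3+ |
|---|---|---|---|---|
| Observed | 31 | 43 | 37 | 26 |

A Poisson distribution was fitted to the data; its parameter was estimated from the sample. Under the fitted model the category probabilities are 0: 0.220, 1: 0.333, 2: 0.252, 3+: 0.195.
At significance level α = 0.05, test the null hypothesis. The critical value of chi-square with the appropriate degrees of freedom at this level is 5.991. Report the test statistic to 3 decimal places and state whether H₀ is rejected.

Expected counts E_i = n·p_i: 137×0.220 = 30.14, 137×0.333 = 45.621, 137×0.252 = 34.524, 137×0.195 = 26.715.
cat         O        E   (O−E)²/E
0          31    30.14     0.0245
1          43   45.621     0.1506
2          37   34.524     0.1776
3+         26   26.715     0.0191
Sum = 0.372
df = 2. Since 0.372 < 5.991, we do not reject H₀.

0.372; do not reject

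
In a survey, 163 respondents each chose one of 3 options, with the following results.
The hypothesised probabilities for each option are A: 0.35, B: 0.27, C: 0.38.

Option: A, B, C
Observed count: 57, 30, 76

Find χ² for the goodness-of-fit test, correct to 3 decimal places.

7.651

Expected counts E_i = n·p_i: 163×0.35 = 57.05, 163×0.27 = 44.01, 163×0.38 = 61.94.
cat         O        E   (O−E)²/E
A          57    57.05     0.0000
B          30    44.01     4.4599
C          76    61.94     3.1915
Sum = 7.651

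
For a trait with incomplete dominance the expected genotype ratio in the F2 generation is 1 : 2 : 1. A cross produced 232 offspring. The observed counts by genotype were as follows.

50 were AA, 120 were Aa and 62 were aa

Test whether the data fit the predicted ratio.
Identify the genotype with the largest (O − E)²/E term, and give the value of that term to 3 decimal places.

AA, 1.103

Ratio total = 4. Expected counts: 232×1/4 = 58, 232×2/4 = 116, 232×1/4 = 58.
cat         O        E   (O−E)²/E
AA         50       58     1.1034
Aa        120      116     0.1379
aa         62       58     0.2759
The largest term is for AA: 1.103.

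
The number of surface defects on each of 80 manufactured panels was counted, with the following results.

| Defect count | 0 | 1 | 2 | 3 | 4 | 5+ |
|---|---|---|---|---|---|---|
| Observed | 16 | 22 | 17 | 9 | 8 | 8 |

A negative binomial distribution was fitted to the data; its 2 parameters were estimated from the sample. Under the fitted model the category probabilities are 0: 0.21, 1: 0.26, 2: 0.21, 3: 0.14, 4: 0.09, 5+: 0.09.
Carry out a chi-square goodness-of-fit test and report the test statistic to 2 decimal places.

Expected counts E_i = n·p_i: 80×0.21 = 16.8, 80×0.26 = 20.8, 80×0.21 = 16.8, 80×0.14 = 11.2, 80×0.09 = 7.2, 80×0.09 = 7.2.
cat         O        E   (O−E)²/E
0          16     16.8      0.038
1          22     20.8      0.069
2          17     16.8      0.002
3           9     11.2      0.432
4           8      7.2      0.089
5+          8      7.2      0.089
Sum = 0.72

0.72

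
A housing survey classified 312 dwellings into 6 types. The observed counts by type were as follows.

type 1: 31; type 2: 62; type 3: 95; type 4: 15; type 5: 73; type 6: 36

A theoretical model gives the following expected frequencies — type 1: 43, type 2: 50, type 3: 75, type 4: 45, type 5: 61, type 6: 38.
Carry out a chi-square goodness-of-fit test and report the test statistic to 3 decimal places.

type 1: (31 − 43)²/43 = 144/43 = 3.3488
type 2: (62 − 50)²/50 = 144/50 = 2.8800
type 3: (95 − 75)²/75 = 400/75 = 5.3333
type 4: (15 − 45)²/45 = 900/45 = 20.0000
type 5: (73 − 61)²/61 = 144/61 = 2.3607
type 6: (36 − 38)²/38 = 4/38 = 0.1053
Sum = 34.028

34.028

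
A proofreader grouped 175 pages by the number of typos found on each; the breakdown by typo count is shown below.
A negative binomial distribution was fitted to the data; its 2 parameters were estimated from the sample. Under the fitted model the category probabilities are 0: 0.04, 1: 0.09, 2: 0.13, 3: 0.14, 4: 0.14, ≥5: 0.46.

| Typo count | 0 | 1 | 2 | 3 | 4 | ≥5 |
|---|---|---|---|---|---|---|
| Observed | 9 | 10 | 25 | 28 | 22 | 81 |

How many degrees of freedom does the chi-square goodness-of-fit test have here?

3

There are k = 6 categories and 2 parameters estimated from the data, so df = 6 − 1 − 2 = 3.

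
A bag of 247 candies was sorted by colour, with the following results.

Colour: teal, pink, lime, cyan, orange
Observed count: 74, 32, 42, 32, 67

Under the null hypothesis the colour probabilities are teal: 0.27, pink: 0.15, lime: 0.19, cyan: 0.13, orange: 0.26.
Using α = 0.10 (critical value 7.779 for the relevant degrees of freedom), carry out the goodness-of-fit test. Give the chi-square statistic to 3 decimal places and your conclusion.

2.128; do not reject

Expected counts E_i = n·p_i: 247×0.27 = 66.69, 247×0.15 = 37.05, 247×0.19 = 46.93, 247×0.13 = 32.11, 247×0.26 = 64.22.
cat         O        E   (O−E)²/E
teal       74    66.69     0.8013
pink       32    37.05     0.6883
lime       42    46.93     0.5179
cyan       32    32.11     0.0004
orange     67    64.22     0.1203
Sum = 2.128
df = 4. Since 2.128 < 7.779, we do not reject H₀.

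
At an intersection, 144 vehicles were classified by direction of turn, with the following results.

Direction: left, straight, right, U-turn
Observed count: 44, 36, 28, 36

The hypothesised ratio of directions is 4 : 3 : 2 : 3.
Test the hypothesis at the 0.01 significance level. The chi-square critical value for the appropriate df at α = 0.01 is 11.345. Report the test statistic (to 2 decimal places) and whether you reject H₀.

1.00; do not reject

Ratio total = 12. Expected counts: 144×4/12 = 48, 144×3/12 = 36, 144×2/12 = 24, 144×3/12 = 36.
χ² = (44−48)²/48 + (36−36)²/36 + (28−24)²/24 + (36−36)²/36
   = 0.333 + 0.000 + 0.667 + 0.000
Sum = 1.00
df = 3. Since 1.00 < 11.345, we do not reject H₀.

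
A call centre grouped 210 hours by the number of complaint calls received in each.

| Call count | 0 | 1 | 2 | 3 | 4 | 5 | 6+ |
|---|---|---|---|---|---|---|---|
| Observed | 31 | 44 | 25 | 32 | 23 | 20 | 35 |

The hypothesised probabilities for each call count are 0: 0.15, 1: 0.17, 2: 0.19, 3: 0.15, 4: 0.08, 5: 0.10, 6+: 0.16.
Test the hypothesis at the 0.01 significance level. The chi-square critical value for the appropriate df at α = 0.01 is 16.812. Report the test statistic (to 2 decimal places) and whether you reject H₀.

9.90; do not reject

Expected counts E_i = n·p_i: 210×0.15 = 31.5, 210×0.17 = 35.7, 210×0.19 = 39.9, 210×0.15 = 31.5, 210×0.08 = 16.8, 210×0.10 = 21, 210×0.16 = 33.6.
χ² = (31−31.5)²/31.5 + (44−35.7)²/35.7 + (25−39.9)²/39.9 + (32−31.5)²/31.5 + (23−16.8)²/16.8 + (20−21)²/21 + (35−33.6)²/33.6
   = 0.008 + 1.930 + 5.564 + 0.008 + 2.288 + 0.048 + 0.058
Sum = 9.90
df = 6. Since 9.90 < 16.812, we do not reject H₀.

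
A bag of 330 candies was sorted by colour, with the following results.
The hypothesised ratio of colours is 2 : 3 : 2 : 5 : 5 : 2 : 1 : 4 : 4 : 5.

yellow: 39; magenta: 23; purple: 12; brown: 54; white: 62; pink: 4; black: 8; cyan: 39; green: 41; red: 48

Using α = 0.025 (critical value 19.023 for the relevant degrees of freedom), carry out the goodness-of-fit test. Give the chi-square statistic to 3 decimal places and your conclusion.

39.413; reject

Ratio total = 33. Expected counts: 330×2/33 = 20, 330×3/33 = 30, 330×2/33 = 20, 330×5/33 = 50, 330×5/33 = 50, 330×2/33 = 20, 330×1/33 = 10, 330×4/33 = 40, 330×4/33 = 40, 330×5/33 = 50.
yellow: (39 − 20)²/20 = 361/20 = 18.0500
magenta: (23 − 30)²/30 = 49/30 = 1.6333
purple: (12 − 20)²/20 = 64/20 = 3.2000
brown: (54 − 50)²/50 = 16/50 = 0.3200
white: (62 − 50)²/50 = 144/50 = 2.8800
pink: (4 − 20)²/20 = 256/20 = 12.8000
black: (8 − 10)²/10 = 4/10 = 0.4000
cyan: (39 − 40)²/40 = 1/40 = 0.0250
green: (41 − 40)²/40 = 1/40 = 0.0250
red: (48 − 50)²/50 = 4/50 = 0.0800
Sum = 39.413
df = 9. Since 39.413 > 19.023, we reject H₀.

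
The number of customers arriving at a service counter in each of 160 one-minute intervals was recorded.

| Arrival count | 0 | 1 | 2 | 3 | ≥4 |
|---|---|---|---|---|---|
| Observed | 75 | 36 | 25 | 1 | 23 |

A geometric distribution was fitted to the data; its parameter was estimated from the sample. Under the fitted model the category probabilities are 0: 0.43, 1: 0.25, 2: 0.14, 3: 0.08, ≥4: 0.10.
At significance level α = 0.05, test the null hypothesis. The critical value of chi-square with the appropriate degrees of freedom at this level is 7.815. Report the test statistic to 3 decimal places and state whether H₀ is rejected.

15.201; reject

Expected counts E_i = n·p_i: 160×0.43 = 68.8, 160×0.25 = 40, 160×0.14 = 22.4, 160×0.08 = 12.8, 160×0.10 = 16.
cat         O        E   (O−E)²/E
0          75     68.8     0.5587
1          36       40     0.4000
2          25     22.4     0.3018
3           1     12.8    10.8781
≥4         23       16     3.0625
Sum = 15.201
df = 3. Since 15.201 > 7.815, we reject H₀.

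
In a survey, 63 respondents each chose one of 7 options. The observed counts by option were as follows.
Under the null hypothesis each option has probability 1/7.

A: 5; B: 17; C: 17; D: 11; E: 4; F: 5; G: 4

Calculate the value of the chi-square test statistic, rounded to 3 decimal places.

23.778

Under H₀ each category has probability 1/7, so each expected count is 63/7 = 9.
cat         O        E   (O−E)²/E
A           5        9     1.7778
B          17        9     7.1111
C          17        9     7.1111
D          11        9     0.4444
E           4        9     2.7778
F           5        9     1.7778
G           4        9     2.7778
Sum = 23.778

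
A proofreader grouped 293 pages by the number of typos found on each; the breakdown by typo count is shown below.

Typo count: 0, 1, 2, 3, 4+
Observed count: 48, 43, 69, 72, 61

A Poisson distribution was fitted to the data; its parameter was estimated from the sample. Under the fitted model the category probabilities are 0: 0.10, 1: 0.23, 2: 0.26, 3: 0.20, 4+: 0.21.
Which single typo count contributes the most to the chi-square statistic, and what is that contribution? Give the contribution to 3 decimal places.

Expected counts E_i = n·p_i: 293×0.10 = 29.3, 293×0.23 = 67.39, 293×0.26 = 76.18, 293×0.20 = 58.6, 293×0.21 = 61.53.
cat         O        E   (O−E)²/E
0          48     29.3    11.9348
1          43    67.39     8.8273
2          69    76.18     0.6767
3          72     58.6     3.0642
4+         61    61.53     0.0046
The largest term is for 0: 11.935.

0, 11.935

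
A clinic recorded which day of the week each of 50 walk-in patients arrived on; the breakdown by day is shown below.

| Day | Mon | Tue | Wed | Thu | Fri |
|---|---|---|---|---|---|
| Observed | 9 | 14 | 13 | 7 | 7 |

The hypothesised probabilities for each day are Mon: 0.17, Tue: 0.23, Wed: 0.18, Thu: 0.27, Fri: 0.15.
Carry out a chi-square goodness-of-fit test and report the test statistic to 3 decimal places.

Expected counts E_i = n·p_i: 50×0.17 = 8.5, 50×0.23 = 11.5, 50×0.18 = 9, 50×0.27 = 13.5, 50×0.15 = 7.5.
Mon: (9 − 8.5)²/8.5 = 0.25/8.5 = 0.0294
Tue: (14 − 11.5)²/11.5 = 6.25/11.5 = 0.5435
Wed: (13 − 9)²/9 = 16/9 = 1.7778
Thu: (7 − 13.5)²/13.5 = 42.25/13.5 = 3.1296
Fri: (7 − 7.5)²/7.5 = 0.25/7.5 = 0.0333
Sum = 5.514

5.514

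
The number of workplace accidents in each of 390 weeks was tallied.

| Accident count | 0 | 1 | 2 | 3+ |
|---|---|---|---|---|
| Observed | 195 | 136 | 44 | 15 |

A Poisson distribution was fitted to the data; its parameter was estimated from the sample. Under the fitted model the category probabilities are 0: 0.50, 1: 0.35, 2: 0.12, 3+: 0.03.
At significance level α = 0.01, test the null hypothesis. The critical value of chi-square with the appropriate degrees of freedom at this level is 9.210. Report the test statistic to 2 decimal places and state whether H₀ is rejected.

Expected counts E_i = n·p_i: 390×0.50 = 195, 390×0.35 = 136.5, 390×0.12 = 46.8, 390×0.03 = 11.7.
0: (195 − 195)²/195 = 0/195 = 0.000
1: (136 − 136.5)²/136.5 = 0.25/136.5 = 0.002
2: (44 − 46.8)²/46.8 = 7.84/46.8 = 0.168
3+: (15 − 11.7)²/11.7 = 10.89/11.7 = 0.931
Sum = 1.10
df = 2. Since 1.10 < 9.210, we do not reject H₀.

1.10; do not reject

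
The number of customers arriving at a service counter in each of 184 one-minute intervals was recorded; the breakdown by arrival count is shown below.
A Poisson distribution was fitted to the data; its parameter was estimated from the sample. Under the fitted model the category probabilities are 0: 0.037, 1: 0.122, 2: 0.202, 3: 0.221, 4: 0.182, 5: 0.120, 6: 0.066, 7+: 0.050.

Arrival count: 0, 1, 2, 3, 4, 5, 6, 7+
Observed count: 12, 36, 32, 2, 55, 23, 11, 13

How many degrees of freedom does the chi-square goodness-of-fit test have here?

There are k = 8 categories and 1 parameter estimated from the data, so df = 8 − 1 − 1 = 6.

6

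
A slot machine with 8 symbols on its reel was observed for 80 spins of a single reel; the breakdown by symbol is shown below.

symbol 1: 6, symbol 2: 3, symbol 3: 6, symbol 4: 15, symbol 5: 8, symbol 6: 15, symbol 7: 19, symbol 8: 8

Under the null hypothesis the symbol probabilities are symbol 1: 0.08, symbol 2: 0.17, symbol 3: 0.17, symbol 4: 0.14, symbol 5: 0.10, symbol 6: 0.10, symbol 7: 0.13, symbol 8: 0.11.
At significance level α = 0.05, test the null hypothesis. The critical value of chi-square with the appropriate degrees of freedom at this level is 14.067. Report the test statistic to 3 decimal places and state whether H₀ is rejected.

27.132; reject

Expected counts E_i = n·p_i: 80×0.08 = 6.4, 80×0.17 = 13.6, 80×0.17 = 13.6, 80×0.14 = 11.2, 80×0.10 = 8, 80×0.10 = 8, 80×0.13 = 10.4, 80×0.11 = 8.8.
cat           O        E   (O−E)²/E
symbol 1      6      6.4     0.0250
symbol 2      3     13.6     8.2618
symbol 3      6     13.6     4.2471
symbol 4     15     11.2     1.2893
symbol 5      8        8     0.0000
symbol 6     15        8     6.1250
symbol 7     19     10.4     7.1115
symbol 8      8      8.8     0.0727
Sum = 27.132
df = 7. Since 27.132 > 14.067, we reject H₀.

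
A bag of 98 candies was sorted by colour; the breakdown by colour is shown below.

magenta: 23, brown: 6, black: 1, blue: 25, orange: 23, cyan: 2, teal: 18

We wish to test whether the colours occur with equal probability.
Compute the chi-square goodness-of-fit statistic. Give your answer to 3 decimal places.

Under H₀ each category has probability 1/7, so each expected count is 98/7 = 14.
magenta: (23 − 14)²/14 = 81/14 = 5.7857
brown: (6 − 14)²/14 = 64/14 = 4.5714
black: (1 − 14)²/14 = 169/14 = 12.0714
blue: (25 − 14)²/14 = 121/14 = 8.6429
orange: (23 − 14)²/14 = 81/14 = 5.7857
cyan: (2 − 14)²/14 = 144/14 = 10.2857
teal: (18 − 14)²/14 = 16/14 = 1.1429
Sum = 48.286

48.286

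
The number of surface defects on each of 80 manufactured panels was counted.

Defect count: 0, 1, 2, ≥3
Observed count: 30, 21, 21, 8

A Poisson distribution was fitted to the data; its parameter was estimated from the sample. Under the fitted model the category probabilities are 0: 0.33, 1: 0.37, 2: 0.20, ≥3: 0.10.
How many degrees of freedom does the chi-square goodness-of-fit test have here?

There are k = 4 categories and 1 parameter estimated from the data, so df = 4 − 1 − 1 = 2.

2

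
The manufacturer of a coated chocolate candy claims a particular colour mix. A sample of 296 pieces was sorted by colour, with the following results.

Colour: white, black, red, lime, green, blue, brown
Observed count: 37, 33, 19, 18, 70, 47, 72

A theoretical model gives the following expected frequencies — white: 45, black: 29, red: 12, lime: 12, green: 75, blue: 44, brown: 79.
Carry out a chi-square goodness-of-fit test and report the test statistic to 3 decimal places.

10.215

cat         O        E   (O−E)²/E
white      37       45     1.4222
black      33       29     0.5517
red        19       12     4.0833
lime       18       12     3.0000
green      70       75     0.3333
blue       47       44     0.2045
brown      72       79     0.6203
Sum = 10.215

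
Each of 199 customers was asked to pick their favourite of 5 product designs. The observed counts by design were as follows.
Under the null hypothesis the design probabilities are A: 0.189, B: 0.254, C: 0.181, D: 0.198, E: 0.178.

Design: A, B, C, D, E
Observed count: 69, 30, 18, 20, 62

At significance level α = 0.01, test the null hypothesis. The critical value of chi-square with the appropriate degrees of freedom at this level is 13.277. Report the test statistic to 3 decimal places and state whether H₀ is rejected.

Expected counts E_i = n·p_i: 199×0.189 = 37.611, 199×0.254 = 50.546, 199×0.181 = 36.019, 199×0.198 = 39.402, 199×0.178 = 35.422.
χ² = (69−37.611)²/37.611 + (30−50.546)²/50.546 + (18−36.019)²/36.019 + (20−39.402)²/39.402 + (62−35.422)²/35.422
   = 26.1963 + 8.3516 + 9.0143 + 9.5538 + 19.9421
Sum = 73.058
df = 4. Since 73.058 > 13.277, we reject H₀.

73.058; reject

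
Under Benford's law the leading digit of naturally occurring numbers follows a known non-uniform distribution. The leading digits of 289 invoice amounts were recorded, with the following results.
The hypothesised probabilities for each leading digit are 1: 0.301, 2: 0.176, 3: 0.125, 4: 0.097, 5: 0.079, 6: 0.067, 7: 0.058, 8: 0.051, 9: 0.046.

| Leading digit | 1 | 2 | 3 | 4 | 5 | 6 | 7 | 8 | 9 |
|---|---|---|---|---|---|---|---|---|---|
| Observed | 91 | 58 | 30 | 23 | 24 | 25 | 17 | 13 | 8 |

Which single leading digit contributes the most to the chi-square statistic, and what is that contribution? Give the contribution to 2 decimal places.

Expected counts E_i = n·p_i: 289×0.301 = 86.989, 289×0.176 = 50.864, 289×0.125 = 36.125, 289×0.097 = 28.033, 289×0.079 = 22.831, 289×0.067 = 19.363, 289×0.058 = 16.762, 289×0.051 = 14.739, 289×0.046 = 13.294.
1: (91 − 86.989)²/86.989 = 16.088121/86.989 = 0.185
2: (58 − 50.864)²/50.864 = 50.922496/50.864 = 1.001
3: (30 − 36.125)²/36.125 = 37.515625/36.125 = 1.038
4: (23 − 28.033)²/28.033 = 25.331089/28.033 = 0.904
5: (24 − 22.831)²/22.831 = 1.366561/22.831 = 0.060
6: (25 − 19.363)²/19.363 = 31.775769/19.363 = 1.641
7: (17 − 16.762)²/16.762 = 0.056644/16.762 = 0.003
8: (13 − 14.739)²/14.739 = 3.024121/14.739 = 0.205
9: (8 − 13.294)²/13.294 = 28.026436/13.294 = 2.108
The largest term is for 9: 2.11.

9, 2.11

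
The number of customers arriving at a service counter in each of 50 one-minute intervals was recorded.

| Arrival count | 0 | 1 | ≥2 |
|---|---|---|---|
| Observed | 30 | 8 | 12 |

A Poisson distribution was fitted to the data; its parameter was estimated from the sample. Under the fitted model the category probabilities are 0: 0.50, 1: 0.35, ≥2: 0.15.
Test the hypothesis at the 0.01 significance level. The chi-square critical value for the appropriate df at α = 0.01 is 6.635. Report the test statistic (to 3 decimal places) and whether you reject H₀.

Expected counts E_i = n·p_i: 50×0.50 = 25, 50×0.35 = 17.5, 50×0.15 = 7.5.
0: (30 − 25)²/25 = 25/25 = 1.0000
1: (8 − 17.5)²/17.5 = 90.25/17.5 = 5.1571
≥2: (12 − 7.5)²/7.5 = 20.25/7.5 = 2.7000
Sum = 8.857
df = 1. Since 8.857 > 6.635, we reject H₀.

8.857; reject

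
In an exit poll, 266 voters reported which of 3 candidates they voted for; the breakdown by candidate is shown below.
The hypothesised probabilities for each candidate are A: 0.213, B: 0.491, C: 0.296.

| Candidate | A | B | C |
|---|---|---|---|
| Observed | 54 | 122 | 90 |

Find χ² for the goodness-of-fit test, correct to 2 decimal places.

Expected counts E_i = n·p_i: 266×0.213 = 56.658, 266×0.491 = 130.606, 266×0.296 = 78.736.
A: (54 − 56.658)²/56.658 = 7.064964/56.658 = 0.125
B: (122 − 130.606)²/130.606 = 74.063236/130.606 = 0.567
C: (90 − 78.736)²/78.736 = 126.877696/78.736 = 1.611
Sum = 2.30

2.30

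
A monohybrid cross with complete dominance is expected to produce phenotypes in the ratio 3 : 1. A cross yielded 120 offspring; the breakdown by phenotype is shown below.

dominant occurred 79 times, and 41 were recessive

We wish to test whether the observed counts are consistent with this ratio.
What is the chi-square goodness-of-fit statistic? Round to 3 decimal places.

5.378

Ratio total = 4. Expected counts: 120×3/4 = 90, 120×1/4 = 30.
χ² = (79−90)²/90 + (41−30)²/30
   = 1.3444 + 4.0333
Sum = 5.378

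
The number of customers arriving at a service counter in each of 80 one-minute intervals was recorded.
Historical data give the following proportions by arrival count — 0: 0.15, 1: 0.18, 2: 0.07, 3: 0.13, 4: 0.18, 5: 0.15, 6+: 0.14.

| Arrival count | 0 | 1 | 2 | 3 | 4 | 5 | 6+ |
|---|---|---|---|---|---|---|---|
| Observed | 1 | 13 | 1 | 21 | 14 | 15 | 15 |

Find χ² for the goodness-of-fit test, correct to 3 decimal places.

Expected counts E_i = n·p_i: 80×0.15 = 12, 80×0.18 = 14.4, 80×0.07 = 5.6, 80×0.13 = 10.4, 80×0.18 = 14.4, 80×0.15 = 12, 80×0.14 = 11.2.
0: (1 − 12)²/12 = 121/12 = 10.0833
1: (13 − 14.4)²/14.4 = 1.96/14.4 = 0.1361
2: (1 − 5.6)²/5.6 = 21.16/5.6 = 3.7786
3: (21 − 10.4)²/10.4 = 112.36/10.4 = 10.8038
4: (14 − 14.4)²/14.4 = 0.16/14.4 = 0.0111
5: (15 − 12)²/12 = 9/12 = 0.7500
6+: (15 − 11.2)²/11.2 = 14.44/11.2 = 1.2893
Sum = 26.852

26.852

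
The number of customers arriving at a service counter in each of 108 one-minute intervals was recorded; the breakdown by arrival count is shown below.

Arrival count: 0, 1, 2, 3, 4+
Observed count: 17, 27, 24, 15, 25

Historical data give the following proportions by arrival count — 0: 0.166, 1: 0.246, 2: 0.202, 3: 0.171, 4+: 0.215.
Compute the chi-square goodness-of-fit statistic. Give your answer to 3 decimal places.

1.061

Expected counts E_i = n·p_i: 108×0.166 = 17.928, 108×0.246 = 26.568, 108×0.202 = 21.816, 108×0.171 = 18.468, 108×0.215 = 23.22.
cat         O        E   (O−E)²/E
0          17   17.928     0.0480
1          27   26.568     0.0070
2          24   21.816     0.2186
3          15   18.468     0.6512
4+         25    23.22     0.1365
Sum = 1.061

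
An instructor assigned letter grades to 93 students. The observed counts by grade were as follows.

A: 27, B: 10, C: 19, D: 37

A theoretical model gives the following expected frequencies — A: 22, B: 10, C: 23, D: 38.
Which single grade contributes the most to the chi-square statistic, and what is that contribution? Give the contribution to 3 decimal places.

A, 1.136

χ² = (27−22)²/22 + (10−10)²/10 + (19−23)²/23 + (37−38)²/38
   = 1.1364 + 0.0000 + 0.6957 + 0.0263
The largest term is for A: 1.136.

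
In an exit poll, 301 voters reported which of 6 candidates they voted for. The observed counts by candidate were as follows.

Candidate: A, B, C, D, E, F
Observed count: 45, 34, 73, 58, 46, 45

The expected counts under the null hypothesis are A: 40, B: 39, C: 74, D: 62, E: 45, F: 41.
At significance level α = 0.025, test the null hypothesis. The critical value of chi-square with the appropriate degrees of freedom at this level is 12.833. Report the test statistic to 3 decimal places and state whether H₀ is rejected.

cat         O        E   (O−E)²/E
A          45       40     0.6250
B          34       39     0.6410
C          73       74     0.0135
D          58       62     0.2581
E          46       45     0.0222
F          45       41     0.3902
Sum = 1.950
df = 5. Since 1.950 < 12.833, we do not reject H₀.

1.950; do not reject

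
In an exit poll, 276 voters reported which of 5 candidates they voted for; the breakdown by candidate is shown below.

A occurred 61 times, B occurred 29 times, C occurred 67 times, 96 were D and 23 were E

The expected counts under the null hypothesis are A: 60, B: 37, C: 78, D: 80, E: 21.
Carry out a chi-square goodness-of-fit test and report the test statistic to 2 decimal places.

6.69

cat         O        E   (O−E)²/E
A          61       60      0.017
B          29       37      1.730
C          67       78      1.551
D          96       80      3.200
E          23       21      0.190
Sum = 6.69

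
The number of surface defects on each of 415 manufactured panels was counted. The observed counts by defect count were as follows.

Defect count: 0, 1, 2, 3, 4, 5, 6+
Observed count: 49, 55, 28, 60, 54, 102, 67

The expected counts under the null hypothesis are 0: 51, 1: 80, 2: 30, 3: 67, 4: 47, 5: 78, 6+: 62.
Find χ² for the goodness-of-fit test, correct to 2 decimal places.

χ² = (49−51)²/51 + (55−80)²/80 + (28−30)²/30 + (60−67)²/67 + (54−47)²/47 + (102−78)²/78 + (67−62)²/62
   = 0.078 + 7.813 + 0.133 + 0.731 + 1.043 + 7.385 + 0.403
Sum = 17.59

17.59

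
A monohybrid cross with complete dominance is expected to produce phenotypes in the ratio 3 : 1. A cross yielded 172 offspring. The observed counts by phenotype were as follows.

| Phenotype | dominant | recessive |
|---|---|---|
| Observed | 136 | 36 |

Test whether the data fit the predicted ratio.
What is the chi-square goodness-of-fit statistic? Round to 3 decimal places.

Ratio total = 4. Expected counts: 172×3/4 = 129, 172×1/4 = 43.
χ² = (136−129)²/129 + (36−43)²/43
   = 0.3798 + 1.1395
Sum = 1.519

1.519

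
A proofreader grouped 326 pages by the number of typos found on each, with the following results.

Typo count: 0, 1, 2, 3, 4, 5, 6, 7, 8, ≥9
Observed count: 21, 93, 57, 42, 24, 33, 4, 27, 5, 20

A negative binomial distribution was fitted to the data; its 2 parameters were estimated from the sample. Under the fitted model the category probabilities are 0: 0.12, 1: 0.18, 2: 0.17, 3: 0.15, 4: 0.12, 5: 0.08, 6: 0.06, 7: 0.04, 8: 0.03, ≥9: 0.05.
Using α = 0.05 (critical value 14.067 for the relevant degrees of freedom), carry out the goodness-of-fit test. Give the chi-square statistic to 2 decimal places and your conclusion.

Expected counts E_i = n·p_i: 326×0.12 = 39.12, 326×0.18 = 58.68, 326×0.17 = 55.42, 326×0.15 = 48.9, 326×0.12 = 39.12, 326×0.08 = 26.08, 326×0.06 = 19.56, 326×0.04 = 13.04, 326×0.03 = 9.78, 326×0.05 = 16.3.
χ² = (21−39.12)²/39.12 + (93−58.68)²/58.68 + (57−55.42)²/55.42 + (42−48.9)²/48.9 + (24−39.12)²/39.12 + (33−26.08)²/26.08 + (4−19.56)²/19.56 + (27−13.04)²/13.04 + (5−9.78)²/9.78 + (20−16.3)²/16.3
   = 8.393 + 20.073 + 0.045 + 0.974 + 5.844 + 1.836 + 12.378 + 14.945 + 2.336 + 0.840
Sum = 67.66
df = 7. Since 67.66 > 14.067, we reject H₀.

67.66; reject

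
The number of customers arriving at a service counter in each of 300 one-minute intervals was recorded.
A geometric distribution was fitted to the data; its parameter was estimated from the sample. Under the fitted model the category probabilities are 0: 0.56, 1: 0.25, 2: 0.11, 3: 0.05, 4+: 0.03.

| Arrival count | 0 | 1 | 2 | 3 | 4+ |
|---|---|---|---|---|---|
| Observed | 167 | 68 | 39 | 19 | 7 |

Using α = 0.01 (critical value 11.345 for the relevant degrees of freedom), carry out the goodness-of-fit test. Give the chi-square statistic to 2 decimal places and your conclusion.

3.26; do not reject

Expected counts E_i = n·p_i: 300×0.56 = 168, 300×0.25 = 75, 300×0.11 = 33, 300×0.05 = 15, 300×0.03 = 9.
χ² = (167−168)²/168 + (68−75)²/75 + (39−33)²/33 + (19−15)²/15 + (7−9)²/9
   = 0.006 + 0.653 + 1.091 + 1.067 + 0.444
Sum = 3.26
df = 3. Since 3.26 < 11.345, we do not reject H₀.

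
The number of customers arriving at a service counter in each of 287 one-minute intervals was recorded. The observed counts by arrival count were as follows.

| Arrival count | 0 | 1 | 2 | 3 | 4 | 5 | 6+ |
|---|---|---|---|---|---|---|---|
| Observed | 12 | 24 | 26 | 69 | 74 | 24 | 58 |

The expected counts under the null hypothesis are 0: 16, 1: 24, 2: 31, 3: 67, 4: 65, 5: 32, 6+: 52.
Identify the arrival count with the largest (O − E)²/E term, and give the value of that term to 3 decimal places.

5, 2.000

cat         O        E   (O−E)²/E
0          12       16     1.0000
1          24       24     0.0000
2          26       31     0.8065
3          69       67     0.0597
4          74       65     1.2462
5          24       32     2.0000
6+         58       52     0.6923
The largest term is for 5: 2.000.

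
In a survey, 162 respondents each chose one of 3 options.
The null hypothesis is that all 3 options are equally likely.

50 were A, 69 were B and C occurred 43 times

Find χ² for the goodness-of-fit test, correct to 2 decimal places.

6.70

Under H₀ each category has probability 1/3, so each expected count is 162/3 = 54.
A: (50 − 54)²/54 = 16/54 = 0.296
B: (69 − 54)²/54 = 225/54 = 4.167
C: (43 − 54)²/54 = 121/54 = 2.241
Sum = 6.70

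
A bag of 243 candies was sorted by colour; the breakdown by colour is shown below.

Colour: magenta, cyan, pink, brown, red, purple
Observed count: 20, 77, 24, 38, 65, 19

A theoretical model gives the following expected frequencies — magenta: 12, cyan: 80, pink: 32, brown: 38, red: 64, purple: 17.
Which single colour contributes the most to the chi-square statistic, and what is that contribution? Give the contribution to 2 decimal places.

magenta, 5.33

magenta: (20 − 12)²/12 = 64/12 = 5.333
cyan: (77 − 80)²/80 = 9/80 = 0.113
pink: (24 − 32)²/32 = 64/32 = 2.000
brown: (38 − 38)²/38 = 0/38 = 0.000
red: (65 − 64)²/64 = 1/64 = 0.016
purple: (19 − 17)²/17 = 4/17 = 0.235
The largest term is for magenta: 5.33.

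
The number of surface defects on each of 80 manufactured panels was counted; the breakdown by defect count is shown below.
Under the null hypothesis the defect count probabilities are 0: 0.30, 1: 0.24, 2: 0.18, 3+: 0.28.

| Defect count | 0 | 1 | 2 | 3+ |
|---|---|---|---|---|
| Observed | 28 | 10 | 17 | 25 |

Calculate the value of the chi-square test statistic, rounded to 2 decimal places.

5.85

Expected counts E_i = n·p_i: 80×0.30 = 24, 80×0.24 = 19.2, 80×0.18 = 14.4, 80×0.28 = 22.4.
χ² = (28−24)²/24 + (10−19.2)²/19.2 + (17−14.4)²/14.4 + (25−22.4)²/22.4
   = 0.667 + 4.408 + 0.469 + 0.302
Sum = 5.85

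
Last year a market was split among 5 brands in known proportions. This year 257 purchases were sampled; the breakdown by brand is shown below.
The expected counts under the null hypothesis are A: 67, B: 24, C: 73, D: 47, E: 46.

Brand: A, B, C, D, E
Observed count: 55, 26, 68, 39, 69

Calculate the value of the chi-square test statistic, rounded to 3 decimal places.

15.520

χ² = (55−67)²/67 + (26−24)²/24 + (68−73)²/73 + (39−47)²/47 + (69−46)²/46
   = 2.1493 + 0.1667 + 0.3425 + 1.3617 + 11.5000
Sum = 15.520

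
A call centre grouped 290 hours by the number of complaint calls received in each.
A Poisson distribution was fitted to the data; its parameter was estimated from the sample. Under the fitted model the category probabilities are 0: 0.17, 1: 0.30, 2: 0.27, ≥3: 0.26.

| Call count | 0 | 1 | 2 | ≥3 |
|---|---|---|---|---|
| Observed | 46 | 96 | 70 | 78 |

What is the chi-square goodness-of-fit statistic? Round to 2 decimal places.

2.12

Expected counts E_i = n·p_i: 290×0.17 = 49.3, 290×0.30 = 87, 290×0.27 = 78.3, 290×0.26 = 75.4.
cat         O        E   (O−E)²/E
0          46     49.3      0.221
1          96       87      0.931
2          70     78.3      0.880
≥3         78     75.4      0.090
Sum = 2.12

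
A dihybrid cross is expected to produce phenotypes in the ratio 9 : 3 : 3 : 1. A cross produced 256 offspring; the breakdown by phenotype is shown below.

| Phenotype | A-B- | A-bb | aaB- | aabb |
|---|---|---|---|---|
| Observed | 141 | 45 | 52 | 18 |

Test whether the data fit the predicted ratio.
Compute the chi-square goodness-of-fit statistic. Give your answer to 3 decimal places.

0.833

Ratio total = 16. Expected counts: 256×9/16 = 144, 256×3/16 = 48, 256×3/16 = 48, 256×1/16 = 16.
χ² = (141−144)²/144 + (45−48)²/48 + (52−48)²/48 + (18−16)²/16
   = 0.0625 + 0.1875 + 0.3333 + 0.2500
Sum = 0.833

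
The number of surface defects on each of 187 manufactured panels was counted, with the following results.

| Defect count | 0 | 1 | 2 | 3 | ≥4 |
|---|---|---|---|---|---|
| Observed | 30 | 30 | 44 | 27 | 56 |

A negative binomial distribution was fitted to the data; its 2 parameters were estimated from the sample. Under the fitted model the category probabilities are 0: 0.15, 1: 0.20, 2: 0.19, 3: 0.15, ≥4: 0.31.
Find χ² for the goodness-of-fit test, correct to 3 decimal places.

Expected counts E_i = n·p_i: 187×0.15 = 28.05, 187×0.20 = 37.4, 187×0.19 = 35.53, 187×0.15 = 28.05, 187×0.31 = 57.97.
χ² = (30−28.05)²/28.05 + (30−37.4)²/37.4 + (44−35.53)²/35.53 + (27−28.05)²/28.05 + (56−57.97)²/57.97
   = 0.1356 + 1.4642 + 2.0192 + 0.0393 + 0.0669
Sum = 3.725

3.725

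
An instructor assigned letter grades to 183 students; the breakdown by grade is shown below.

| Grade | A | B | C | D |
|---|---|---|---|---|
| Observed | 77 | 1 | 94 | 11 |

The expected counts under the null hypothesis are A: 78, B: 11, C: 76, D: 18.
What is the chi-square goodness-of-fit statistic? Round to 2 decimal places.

16.09

χ² = (77−78)²/78 + (1−11)²/11 + (94−76)²/76 + (11−18)²/18
   = 0.013 + 9.091 + 4.263 + 2.722
Sum = 16.09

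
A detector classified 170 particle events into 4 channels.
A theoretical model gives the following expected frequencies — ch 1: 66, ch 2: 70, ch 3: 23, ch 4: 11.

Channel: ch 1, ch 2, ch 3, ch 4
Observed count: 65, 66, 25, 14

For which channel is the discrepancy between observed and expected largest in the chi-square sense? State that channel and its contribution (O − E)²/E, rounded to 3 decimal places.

ch 4, 0.818

ch 1: (65 − 66)²/66 = 1/66 = 0.0152
ch 2: (66 − 70)²/70 = 16/70 = 0.2286
ch 3: (25 − 23)²/23 = 4/23 = 0.1739
ch 4: (14 − 11)²/11 = 9/11 = 0.8182
The largest term is for ch 4: 0.818.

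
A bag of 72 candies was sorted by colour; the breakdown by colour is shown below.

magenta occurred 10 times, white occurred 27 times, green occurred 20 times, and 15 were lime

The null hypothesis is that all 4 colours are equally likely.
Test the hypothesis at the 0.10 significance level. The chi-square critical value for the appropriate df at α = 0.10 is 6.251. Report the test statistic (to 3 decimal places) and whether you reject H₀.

Expected count for each of the 4 categories: 72/4 = 18.
magenta: (10 − 18)²/18 = 64/18 = 3.5556
white: (27 − 18)²/18 = 81/18 = 4.5000
green: (20 − 18)²/18 = 4/18 = 0.2222
lime: (15 − 18)²/18 = 9/18 = 0.5000
Sum = 8.778
df = 3. Since 8.778 > 6.251, we reject H₀.

8.778; reject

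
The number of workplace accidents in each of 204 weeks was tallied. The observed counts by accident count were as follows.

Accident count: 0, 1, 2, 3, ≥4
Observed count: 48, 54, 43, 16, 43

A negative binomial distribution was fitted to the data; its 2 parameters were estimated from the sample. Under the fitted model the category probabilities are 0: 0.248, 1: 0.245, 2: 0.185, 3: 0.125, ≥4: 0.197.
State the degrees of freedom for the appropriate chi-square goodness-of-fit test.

2

There are k = 5 categories and 2 parameters estimated from the data, so df = 5 − 1 − 2 = 2.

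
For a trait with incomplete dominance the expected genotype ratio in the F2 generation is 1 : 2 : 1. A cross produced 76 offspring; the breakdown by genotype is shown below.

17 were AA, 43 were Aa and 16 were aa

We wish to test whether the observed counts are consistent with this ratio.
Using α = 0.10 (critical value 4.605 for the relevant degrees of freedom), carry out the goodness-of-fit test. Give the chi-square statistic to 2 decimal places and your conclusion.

1.34; do not reject

Ratio total = 4. Expected counts: 76×1/4 = 19, 76×2/4 = 38, 76×1/4 = 19.
cat         O        E   (O−E)²/E
AA         17       19      0.211
Aa         43       38      0.658
aa         16       19      0.474
Sum = 1.34
df = 2. Since 1.34 < 4.605, we do not reject H₀.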